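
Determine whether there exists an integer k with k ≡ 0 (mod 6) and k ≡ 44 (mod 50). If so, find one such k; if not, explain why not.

k = 144

The moduli are not coprime: gcd(6, 50) = 2. Compatibility requires 2 ∣ (44 − 0) = 44, which holds, so solutions exist.
Put k = 0 + 6t, so we need 6t ≡ 44 (mod 50), equivalently (divide by 2) 3t ≡ 22 (mod 25).
To invert 3 modulo 25: 25 = 8·3 + 1, 3 = 3·1 + 0, and unwinding, 1 = 25 − 8·3. Thus 3⁻¹ ≡ -8 ≡ 17 (mod 25).
Multiplying by 17: t ≡ 17·22 = 374 ≡ 24 (mod 25).
Then k = 0 + 6·24 = 144.
Verify: 144 = 24·6 + 0 and 144 = 2·50 + 44. ✓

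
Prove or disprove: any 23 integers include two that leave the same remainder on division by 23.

No; for instance {18, 19, 20, 21, 22, 23, 24, 25, 26, 27, 28, 29, 30, 31, 32, 33, 34, 35, 36, 37, 38, 39, 40} is a counterexample.

Take the 23 consecutive integers 18, 19, …, 40: their residues mod 23 are all distinct because 23 ≤ 23.
So no two of them leave the same remainder on division by 23; the claim fails for this set.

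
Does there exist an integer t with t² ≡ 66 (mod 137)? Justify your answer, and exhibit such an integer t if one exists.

There is no such integer.

Apply Euler's criterion with the prime 137: 66 is a quadratic residue iff 66^68 ≡ 1 (mod 137), and a non-residue iff it is ≡ −1.
Repeated squaring mod 137: 66^2 = 4356 ≡ 109; 66^4 ≡ 109² = 11881 ≡ 99; 66^8 ≡ 99² = 9801 ≡ 74; 66^16 ≡ 74² = 5476 ≡ 133; 66^32 ≡ 133² = 17689 ≡ 16; 66^64 ≡ 16² = 256 ≡ 119.
Since 68 = 64 + 4, 66^68 ≡ 119 · 99; multiplying out mod 137: 119·99 = 11781 ≡ 136. Thus 66^68 ≡ 136 ≡ −1 (mod 137).
By Euler's criterion 66 is a quadratic non-residue mod 137: no t satisfies t² ≡ 66 (mod 137).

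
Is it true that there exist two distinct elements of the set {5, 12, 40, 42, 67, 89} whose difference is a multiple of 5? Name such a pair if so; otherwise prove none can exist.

5 mod 5 = 0 and 40 mod 5 = 0, so 40 − 5 = 35 = 7·5.

5 and 40 are such a pair.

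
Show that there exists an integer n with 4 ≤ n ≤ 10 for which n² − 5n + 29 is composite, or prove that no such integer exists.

At n = 6: 6² − 5·6 + 29 = 35 = 5·7, which is composite.

n = 6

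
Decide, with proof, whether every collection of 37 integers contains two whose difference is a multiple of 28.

True.

Each integer lies in one of the 28 residue classes modulo 28.
Placing 37 integers into 28 classes, some class receives at least two — say a and b.
Their difference a − b is then a multiple of 28.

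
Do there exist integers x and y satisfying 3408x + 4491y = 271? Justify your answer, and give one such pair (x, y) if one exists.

Any value of 3408x + 4491y is a multiple of gcd(3408, 4491) = 3.
However 271 leaves remainder 1 on division by 3.
So the equation is unsolvable over ℤ.

No, no such integers exist.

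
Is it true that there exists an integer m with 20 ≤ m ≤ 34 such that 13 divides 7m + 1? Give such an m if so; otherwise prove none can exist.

m = 24 works, since 7·24 + 1 = 169 = 13·13.

m = 24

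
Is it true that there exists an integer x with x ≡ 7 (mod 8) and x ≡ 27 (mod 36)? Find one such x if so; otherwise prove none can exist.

x = 63

gcd(8, 36) = 4. A simultaneous solution exists iff 7 ≡ 27 (mod 4); here 7 mod 4 = 3 = 27 mod 4, so it does.
List candidates x ≡ 7 (mod 8): 7, 15, 23, 31, 39, 47, 55, 63. Modulo 36 these are 7, 15, 23, 31, 3, 11, 19, 27; 63 gives 27 as required.
Check: 63 mod 8 = 7, 63 mod 36 = 27. ✓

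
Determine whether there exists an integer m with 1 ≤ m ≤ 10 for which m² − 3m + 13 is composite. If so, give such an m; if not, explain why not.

The values for m = 1, 2, …, 10 are 11, 11, 13, 17, 23, 31, 41, 53, 67, 83, and each of these is prime.
So no value in the range makes the expression composite.

No such integer m in that range exists.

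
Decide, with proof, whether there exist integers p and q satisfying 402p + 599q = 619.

Since gcd(402, 599) = 1, every integer is an integer combination of 402 and 599.
Euclidean algorithm: 599 = 1·402 + 197, 402 = 2·197 + 8, 197 = 24·8 + 5, 8 = 1·5 + 3, 5 = 1·3 + 2, 3 = 1·2 + 1, 2 = 2·1 + 0.
Unwinding: 1 = 3 − 1·2 = 3 − (5 − 1·3) = −5 + 2·3 = −5 + 2·(8 − 1·5) = 2·8 − 3·5 = 2·8 − 3·(197 − 24·8) = −3·197 + 74·8 = −3·197 + 74·(402 − 2·197) = 74·402 − 151·197 = 74·402 − 151·(599 − 1·402) = −151·599 + 225·402, i.e. 402·225 + 599·(-151) = 1.
Multiplying through by 619: p = 225·619 = 139275, q = (-151)·619 = -93469 is a solution.
Subtracting 232·599 from p and adding 232·402 to q gives the tidier solution (307, -205).
Check: 402·307 + 599·(-205) = 123414 − 122795 = 619. ✓

p = 307, q = -205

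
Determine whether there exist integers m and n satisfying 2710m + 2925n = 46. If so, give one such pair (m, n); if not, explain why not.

No, no such integers exist.

Both 2710 and 2925 are divisible by gcd(2710, 2925) = 5, hence so is any combination 2710m + 2925n.
But 46 = 5·9 + 1, so 5 ∤ 46.
Therefore 2710m + 2925n = 46 has no solution in integers.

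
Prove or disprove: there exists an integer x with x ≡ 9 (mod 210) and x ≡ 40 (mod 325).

Reduce both congruences modulo 5, which divides 210 and 325: they say x ≡ 9 (mod 5) and x ≡ 40 (mod 5).
These are incompatible: 9 − 40 = -31 is not divisible by 5.
Therefore no such x exists.

There is no such integer.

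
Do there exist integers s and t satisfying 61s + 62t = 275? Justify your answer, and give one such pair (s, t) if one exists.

s = 35, t = -30

Since gcd(61, 62) = 1, every integer is an integer combination of 61 and 62.
Euclidean algorithm: 62 = 1·61 + 1, 61 = 61·1 + 0.
Working back up the chain: 1 = 62 − 1·61. So 61·(-1) + 62·1 = 1.
Times 275: 61·(-275) + 62·275 = 275, so (-275, 275) solves it.
The general solution is s = -275 + 62k, t = 275 − 61k; taking k = 5 gives the smaller pair s = 35, t = -30.
Check: 61·35 + 62·(-30) = 2135 − 1860 = 275. ✓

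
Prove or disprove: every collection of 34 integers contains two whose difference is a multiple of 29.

Yes, this is always true.

Partition the integers by their residue mod 29; there are 29 classes.
Since 34 > 29, two of the 34 integers must share a residue class by the pigeonhole principle; call them a and b.
Their difference a − b is then a multiple of 29.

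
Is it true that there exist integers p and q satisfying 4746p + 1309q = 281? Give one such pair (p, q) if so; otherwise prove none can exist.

No such integers exist.

Any value of 4746p + 1309q is a multiple of gcd(4746, 1309) = 7.
But 281 = 7·40 + 1, so 7 ∤ 281.
So the equation is unsolvable over ℤ.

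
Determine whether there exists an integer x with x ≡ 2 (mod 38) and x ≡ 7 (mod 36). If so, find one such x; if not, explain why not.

No such integer exists.

gcd(38, 36) = 2. If x ≡ 2 (mod 38) and x ≡ 7 (mod 36), then x ≡ 2 (mod 2) and x ≡ 7 (mod 2).
However 2 ≡ 0 and 7 ≡ 1 (mod 2), and 0 ≠ 1.
Therefore no such x exists.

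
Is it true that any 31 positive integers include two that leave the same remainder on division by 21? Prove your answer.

There are exactly 21 possible remainders on division by 21.
With 31 integers and only 21 classes, the pigeonhole principle forces two of them, say a and b, into the same class.
So a and b have equal remainders mod 21, which is exactly what was to be shown.

True.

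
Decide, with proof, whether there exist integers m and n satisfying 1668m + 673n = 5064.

m = 463, n = -1140

Since gcd(1668, 673) = 1, every integer is an integer combination of 1668 and 673.
Euclidean algorithm: 1668 = 2·673 + 322, 673 = 2·322 + 29, 322 = 11·29 + 3, 29 = 9·3 + 2, 3 = 1·2 + 1, 2 = 2·1 + 0.
Unwinding: 1 = 3 − 1·2 = 3 − (29 − 9·3) = −29 + 10·3 = −29 + 10·(322 − 11·29) = 10·322 − 111·29 = 10·322 − 111·(673 − 2·322) = −111·673 + 232·322 = −111·673 + 232·(1668 − 2·673) = 232·1668 − 575·673, i.e. 1668·232 + 673·(-575) = 1.
Multiplying through by 5064: m = 232·5064 = 1174848, n = (-575)·5064 = -2911800 is a solution.
Shifting by a multiple of (673, −1668) keeps it a solution: m = 1174848 − 1745·673 = 463, n = -2911800 + 1745·1668 = -1140.
Check: 1668·463 + 673·(-1140) = 772284 − 767220 = 5064. ✓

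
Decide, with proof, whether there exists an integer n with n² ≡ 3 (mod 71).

n = 43

Take n = 43. Then 43² = 1849 = 26·71 + 3, so 43² ≡ 3 (mod 71).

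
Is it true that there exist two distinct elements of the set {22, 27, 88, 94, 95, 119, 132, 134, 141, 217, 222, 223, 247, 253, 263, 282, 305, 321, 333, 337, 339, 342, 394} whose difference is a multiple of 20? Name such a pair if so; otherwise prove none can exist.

The pair (22, 222) works.

22 mod 20 = 2 and 222 mod 20 = 2, so 222 − 22 = 200 = 10·20.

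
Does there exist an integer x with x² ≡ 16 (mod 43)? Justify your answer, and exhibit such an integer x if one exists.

x = 4

Take x = 4. Then 4² = 16, and since 0 ≤ 16 < 43 this is already reduced: 4² ≡ 16 (mod 43).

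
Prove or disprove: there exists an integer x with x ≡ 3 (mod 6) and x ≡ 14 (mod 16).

No such integer exists.

gcd(6, 16) = 2. If x ≡ 3 (mod 6) and x ≡ 14 (mod 16), then x ≡ 3 (mod 2) and x ≡ 14 (mod 2).
But 3 mod 2 = 1 while 14 mod 2 = 0, a contradiction.
Hence the system has no solution.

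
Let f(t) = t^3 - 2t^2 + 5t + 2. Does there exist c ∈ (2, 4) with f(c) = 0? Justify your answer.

No such root exists.

f(2) = 12 and f(4) = 54, both positive.
f'(t) = 3t^2 - 4t + 5 has discriminant (-4)² − 4·3·5 = -44 < 0, so f' has no real roots and is positive for every real t.
Hence f is strictly increasing on ℝ, and in particular on [2, 4]. A strictly monotone function with same-sign endpoint values stays positive on the whole interval, so f has no zero in (2, 4).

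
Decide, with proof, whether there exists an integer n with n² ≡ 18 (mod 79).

n = 27 works: 27² = 729, and 729 − 18 = 711 = 9·79.

n = 27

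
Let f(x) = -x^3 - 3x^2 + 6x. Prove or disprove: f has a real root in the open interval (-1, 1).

f(-1) = -8 and f(1) = 2, which have opposite signs.
Since f is a polynomial it is continuous on [-1, 1].
By the Intermediate Value Theorem, f takes the value 0 somewhere in the open interval.

Such a root exists.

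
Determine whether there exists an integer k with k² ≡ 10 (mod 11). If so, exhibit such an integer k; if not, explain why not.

No, no such integer exists.

Computing k² mod 11 for k = 0, 1, …, 5 (enough, by the symmetry k ↦ 11 − k) gives 0, 1, 4, 9, 5, 3.
So the quadratic residues mod 11 are {0, 1, 3, 4, 5, 9}, and 10 is not among them.
Hence no integer k has k² ≡ 10 (mod 11).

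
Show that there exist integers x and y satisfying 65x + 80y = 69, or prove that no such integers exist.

Both 65 and 80 are divisible by gcd(65, 80) = 5, hence so is any combination 65x + 80y.
However 69 leaves remainder 4 on division by 5.
So the equation is unsolvable over ℤ.

No such integers exist.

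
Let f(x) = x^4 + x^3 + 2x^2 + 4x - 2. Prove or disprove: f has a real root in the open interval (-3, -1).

Such a root exists.

f(-3) = 58 and f(-1) = -4, which have opposite signs.
As a polynomial, f is continuous on every closed interval.
By the Intermediate Value Theorem, f takes the value 0 somewhere in the open interval.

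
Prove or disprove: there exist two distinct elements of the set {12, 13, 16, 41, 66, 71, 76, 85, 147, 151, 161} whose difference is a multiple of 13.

No such pair exists.

Residues mod 13: 12↦12, 13↦0, 16↦3, 41↦2, 66↦1, 71↦6, 76↦11, 85↦7, 147↦4, 151↦8, 161↦5.
No residue repeats among the 11 elements, so no pair has difference ≡ 0 (mod 13).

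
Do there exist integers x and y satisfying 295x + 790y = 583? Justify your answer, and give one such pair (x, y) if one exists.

No such integers exist.

gcd(295, 790) = 5, so every integer of the form 295x + 790y is a multiple of 5.
However 583 leaves remainder 3 on division by 5.
So the equation is unsolvable over ℤ.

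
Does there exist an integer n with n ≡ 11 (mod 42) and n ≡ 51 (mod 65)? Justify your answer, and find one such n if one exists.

Since 42 and 65 share no common factor, CRT says the pair of congruences has a solution (unique mod 2730).
Write n = 11 + 42t and require 11 + 42t ≡ 51 (mod 65), i.e. 42t ≡ 40 (mod 65).
Since 42·48 = 2016 = 31·65 + 1, the inverse of 42 mod 65 is 48.
Multiplying by 48: t ≡ 48·40 = 1920 ≡ 35 (mod 65).
Taking t = 35 gives n = 11 + 42·35 = 1481.
Indeed 1481 ≡ 11 (mod 42) and 1481 ≡ 51 (mod 65).

n = 1481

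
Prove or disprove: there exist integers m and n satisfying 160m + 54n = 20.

m = 17, n = -50

gcd(160, 54) = 2, and 2 divides 20, so integer solutions exist.
Dividing through by 2 reduces the equation to 80m + 27n = 10.
Run the Euclidean algorithm on 80 and 27: 80 = 2·27 + 26, 27 = 1·26 + 1, 26 = 26·1 + 0.
Back-substituting, 1 = 27 − 1·26 = 27 − (80 − 2·27) = −80 + 3·27; that is, 80·(-1) + 27·3 = 1.
Times 10: 80·(-10) + 27·30 = 10, so (-10, 30) solves it.
Shifting by a multiple of (27, −80) keeps it a solution: m = -10 + 1·27 = 17, n = 30 − 1·80 = -50.
Indeed 160·17 + 54·(-50) = 2720 − 2700 = 20.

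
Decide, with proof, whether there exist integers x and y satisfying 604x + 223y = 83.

x = 208, y = -563

604 and 223 are coprime, so 604x + 223y ranges over all of ℤ.
Euclidean algorithm: 604 = 2·223 + 158, 223 = 1·158 + 65, 158 = 2·65 + 28, 65 = 2·28 + 9, 28 = 3·9 + 1, 9 = 9·1 + 0.
Back-substituting, 1 = 28 − 3·9 = 28 − 3·(65 − 2·28) = −3·65 + 7·28 = −3·65 + 7·(158 − 2·65) = 7·158 − 17·65 = 7·158 − 17·(223 − 1·158) = −17·223 + 24·158 = −17·223 + 24·(604 − 2·223) = 24·604 − 65·223; that is, 604·24 + 223·(-65) = 1.
Multiplying through by 83: x = 24·83 = 1992, y = (-65)·83 = -5395 is a solution.
The general solution is x = 1992 + 223k, y = -5395 − 604k; taking k = -8 gives the smaller pair x = 208, y = -563.
Check: 604·208 + 223·(-563) = 125632 − 125549 = 83. ✓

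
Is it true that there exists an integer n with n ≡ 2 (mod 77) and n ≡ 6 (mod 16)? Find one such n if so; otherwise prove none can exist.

n = 310

gcd(77, 16) = 1, so the Chinese Remainder Theorem guarantees exactly one residue class mod 1232 satisfying both.
Write n = 2 + 77t and require 2 + 77t ≡ 6 (mod 16), i.e. 77t ≡ 4 (mod 16).
77 ≡ 13 (mod 16), so this reads 13t ≡ 4 (mod 16). Note 13·5 = 65 ≡ 1 (mod 16) (as 65 − 1 = 4·16), so 13⁻¹ ≡ 5.
Multiplying by 5: t ≡ 5·4 = 20 ≡ 4 (mod 16).
With t = 4: n = 2 + 77·4 = 310.
Verify: 310 = 4·77 + 2 and 310 = 19·16 + 6. ✓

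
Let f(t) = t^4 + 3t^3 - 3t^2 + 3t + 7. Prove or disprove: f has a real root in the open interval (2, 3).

No.

The endpoint values f(2) = 41 and f(3) = 151 are both positive. Claim: f(t) > 0 for every t in (2, 3).
Shift to the endpoint 2: with t = 2 + u (0 < u < 1), one computes f(2 + u) = u^4 + 11u^3 + 39u^2 + 59u + 41.
All 5 nonzero coefficients of this polynomial in u are positive; hence for u > 0 the value is a sum of positive terms (the constant 41 among them).
Therefore f(t) > 0 throughout (2, 3), and f has no zero there.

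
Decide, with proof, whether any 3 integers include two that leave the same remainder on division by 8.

No, the set {15, 16, 17} is a counterexample.

Try 3 consecutive integers, 15, 16, 17. Their remainders mod 8 are 7, 0, 1 — pairwise different, as any 3 ≤ 8 consecutive integers have distinct residues.
So no two of them leave the same remainder on division by 8; the claim fails for this set.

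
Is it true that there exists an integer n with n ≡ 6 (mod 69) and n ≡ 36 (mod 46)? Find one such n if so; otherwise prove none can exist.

No such integer exists.

Both moduli are multiples of 23 = gcd(69, 46), so any solution would satisfy n ≡ 6 and n ≡ 36 modulo 23 simultaneously.
However 6 ≡ 6 and 36 ≡ 13 (mod 23), and 6 ≠ 13.
So no integer satisfies both congruences.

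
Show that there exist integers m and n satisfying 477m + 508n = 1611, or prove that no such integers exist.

477 and 508 are coprime, so 477m + 508n ranges over all of ℤ.
Run the Euclidean algorithm on 508 and 477: 508 = 1·477 + 31, 477 = 15·31 + 12, 31 = 2·12 + 7, 12 = 1·7 + 5, 7 = 1·5 + 2, 5 = 2·2 + 1, 2 = 2·1 + 0.
Working back up the chain: 1 = 5 − 2·2 = 5 − 2·(7 − 1·5) = −2·7 + 3·5 = −2·7 + 3·(12 − 1·7) = 3·12 − 5·7 = 3·12 − 5·(31 − 2·12) = −5·31 + 13·12 = −5·31 + 13·(477 − 15·31) = 13·477 − 200·31 = 13·477 − 200·(508 − 1·477) = −200·508 + 213·477. So 477·213 + 508·(-200) = 1.
Scaling by 1611 gives the particular solution (m, n) = (343143, -322200).
Shifting by a multiple of (508, −477) keeps it a solution: m = 343143 − 675·508 = 243, n = -322200 + 675·477 = -225.
Indeed 477·243 + 508·(-225) = 115911 − 114300 = 1611.

m = 243, n = -225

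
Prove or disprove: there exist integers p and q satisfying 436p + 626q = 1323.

gcd(436, 626) = 2, so every integer of the form 436p + 626q is a multiple of 2.
However 1323 leaves remainder 1 on division by 2.
Therefore 436p + 626q = 1323 has no solution in integers.

There are no such integers.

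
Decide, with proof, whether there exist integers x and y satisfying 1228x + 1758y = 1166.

x = 701, y = -489

Every value of 1228x + 1758y is a multiple of gcd(1228, 1758) = 2; since 2 ∣ 1166, solutions exist.
Dividing through by 2 reduces the equation to 614x + 879y = 583.
Dividing repeatedly: 879 = 1·614 + 265, 614 = 2·265 + 84, 265 = 3·84 + 13, 84 = 6·13 + 6, 13 = 2·6 + 1, 6 = 6·1 + 0.
Working back up the chain: 1 = 13 − 2·6 = 13 − 2·(84 − 6·13) = −2·84 + 13·13 = −2·84 + 13·(265 − 3·84) = 13·265 − 41·84 = 13·265 − 41·(614 − 2·265) = −41·614 + 95·265 = −41·614 + 95·(879 − 1·614) = 95·879 − 136·614. So 614·(-136) + 879·95 = 1.
Scaling by 583 gives the particular solution (x, y) = (-79288, 55385).
Shifting by a multiple of (879, −614) keeps it a solution: x = -79288 + 91·879 = 701, y = 55385 − 91·614 = -489.
Indeed 1228·701 + 1758·(-489) = 860828 − 859662 = 1166.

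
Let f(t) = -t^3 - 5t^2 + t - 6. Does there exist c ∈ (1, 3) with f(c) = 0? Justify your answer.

The endpoint values f(1) = -11 and f(3) = -75 are both negative. Claim: f(t) < 0 for every t in (1, 3).
Substitute t = 1 + u, where 0 < u < 2 on the interval. Expanding, f(1 + u) = -u^3 - 8u^2 - 12u - 11.
All 4 nonzero coefficients of this polynomial in u are negative; hence for u > 0 the value is a sum of negative terms (the constant -11 among them).
Therefore f(t) < 0 throughout (1, 3), and f has no zero there.

f has no root in that interval.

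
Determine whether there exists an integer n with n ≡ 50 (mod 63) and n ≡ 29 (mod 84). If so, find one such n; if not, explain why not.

gcd(63, 84) = 21. A simultaneous solution exists iff 50 ≡ 29 (mod 21); here 50 mod 21 = 8 = 29 mod 21, so it does.
Step through n = 50, 50 + 63, 50 + 2·63, …: the values 50, 113 reduce mod 84 to 50, 29. The value 113 hits 29.
Verify: 113 = 1·63 + 50 and 113 = 1·84 + 29. ✓

n = 113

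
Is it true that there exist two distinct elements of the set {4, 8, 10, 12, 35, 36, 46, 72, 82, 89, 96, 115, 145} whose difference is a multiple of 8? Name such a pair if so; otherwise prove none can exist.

Reduce each element mod 8: 4↦4, 8↦0, 10↦2, 12↦4, 35↦3, 36↦4, 46↦6, 72↦0, 82↦2, 89↦1, 96↦0, 115↦3, 145↦1. The residue 4 repeats (at 4 and 12), and 12 − 4 = 8 = 1·8.

The pair (4, 12) works.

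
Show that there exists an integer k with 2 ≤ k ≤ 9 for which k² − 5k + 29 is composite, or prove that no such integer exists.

k = 4

At k = 4: 4² − 5·4 + 29 = 25 = 5·5, which is composite.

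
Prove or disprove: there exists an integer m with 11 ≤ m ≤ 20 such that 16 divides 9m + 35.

At m = 11, 9·11 + 35 = 134 ≡ 6 (mod 16), and each step in m adds 9, giving residues 6, 15, 8, 1, 10, 3, 12, 5, 14, 7 for m = 11, 12, …, 20.
The residue 0 does not occur, so no m in [11, 20] makes 9m + 35 a multiple of 16.

No, no such integer m in that range exists.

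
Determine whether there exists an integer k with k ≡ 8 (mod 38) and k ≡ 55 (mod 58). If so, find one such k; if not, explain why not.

No, no such integer exists.

Both moduli are multiples of 2 = gcd(38, 58), so any solution would satisfy k ≡ 8 and k ≡ 55 modulo 2 simultaneously.
These are incompatible: 8 − 55 = -47 is not divisible by 2.
So no integer satisfies both congruences.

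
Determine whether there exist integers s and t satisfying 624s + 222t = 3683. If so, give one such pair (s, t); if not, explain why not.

No, no such integers exist.

Both 624 and 222 are divisible by gcd(624, 222) = 6, hence so is any combination 624s + 222t.
However 3683 leaves remainder 5 on division by 6.
So the equation is unsolvable over ℤ.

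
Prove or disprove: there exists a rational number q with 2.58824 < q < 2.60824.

Multiplying by 5: 5·2.58824 = 12.94120 and 5·2.60824 = 13.04120, so the integer 13 lies strictly between them.
Dividing back, 2.58824 < 13/5 < 2.60824, and 13/5 is rational.

q = 13/5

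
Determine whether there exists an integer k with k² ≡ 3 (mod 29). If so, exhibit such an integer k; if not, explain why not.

No, no such integer exists.

Apply Euler's criterion with the prime 29: 3 is a quadratic residue iff 3^14 ≡ 1 (mod 29), and a non-residue iff it is ≡ −1.
Squaring successively (mod 29): 3^2 = 9 ≡ 9; 3^4 ≡ 9² = 81 ≡ 23; 3^8 ≡ 23² = 529 ≡ 7.
Since 14 = 8 + 4 + 2, 3^14 ≡ 7 · 23 · 9; multiplying out mod 29: 7·23 = 161 ≡ 16, then 16·9 = 144 ≡ 28. Thus 3^14 ≡ 28 ≡ −1 (mod 29).
The value −1 means 3 is a non-residue modulo 29, so k² ≡ 3 (mod 29) is impossible.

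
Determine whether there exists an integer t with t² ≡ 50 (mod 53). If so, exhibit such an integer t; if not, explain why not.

53 is prime, so by Euler's criterion 50 is a square mod 53 iff 50^((53−1)/2) = 50^26 ≡ 1 (mod 53).
Squaring successively (mod 53): 50^2 = 2500 ≡ 9; 50^4 ≡ 9² = 81 ≡ 28; 50^8 ≡ 28² = 784 ≡ 42; 50^16 ≡ 42² = 1764 ≡ 15.
Since 26 = 16 + 8 + 2, 50^26 ≡ 15 · 42 · 9; multiplying out mod 53: 15·42 = 630 ≡ 47, then 47·9 = 423 ≡ 52. Thus 50^26 ≡ 52 ≡ −1 (mod 53).
By Euler's criterion 50 is a quadratic non-residue mod 53: no t satisfies t² ≡ 50 (mod 53).

No, no such integer exists.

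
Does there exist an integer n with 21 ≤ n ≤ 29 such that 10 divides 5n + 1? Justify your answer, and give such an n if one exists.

No such integer n in that range exists.

The values of 5n + 1 for n = 21, 22, …, 29 are 106, 111, 116, 121, 126, 131, 136, 141, 146; reduced mod 10 these are 6, 1, 6, 1, 6, 1, 6, 1, 6.
Since 0 is absent from this list, 10 ∤ 5n + 1 for every n with 21 ≤ n ≤ 29.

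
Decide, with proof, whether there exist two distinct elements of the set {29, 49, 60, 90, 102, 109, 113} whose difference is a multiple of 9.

Residues mod 9: 29↦2, 49↦4, 60↦6, 90↦0, 102↦3, 109↦1, 113↦5.
These 7 residues are pairwise different, hence no difference of two elements is divisible by 9.

There is no such pair.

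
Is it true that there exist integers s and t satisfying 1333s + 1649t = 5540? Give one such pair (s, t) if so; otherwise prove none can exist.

s = 1214, t = -978

1333 and 1649 are coprime, so 1333s + 1649t ranges over all of ℤ.
Dividing repeatedly: 1649 = 1·1333 + 316, 1333 = 4·316 + 69, 316 = 4·69 + 40, 69 = 1·40 + 29, 40 = 1·29 + 11, 29 = 2·11 + 7, 11 = 1·7 + 4, 7 = 1·4 + 3, 4 = 1·3 + 1, 3 = 3·1 + 0.
Working back up the chain: 1 = 4 − 1·3 = 4 − (7 − 1·4) = −7 + 2·4 = −7 + 2·(11 − 1·7) = 2·11 − 3·7 = 2·11 − 3·(29 − 2·11) = −3·29 + 8·11 = −3·29 + 8·(40 − 1·29) = 8·40 − 11·29 = 8·40 − 11·(69 − 1·40) = −11·69 + 19·40 = −11·69 + 19·(316 − 4·69) = 19·316 − 87·69 = 19·316 − 87·(1333 − 4·316) = −87·1333 + 367·316 = −87·1333 + 367·(1649 − 1·1333) = 367·1649 − 454·1333. So 1333·(-454) + 1649·367 = 1.
Times 5540: 1333·(-2515160) + 1649·2033180 = 5540, so (-2515160, 2033180) solves it.
The general solution is s = -2515160 + 1649k, t = 2033180 − 1333k; taking k = 1526 gives the smaller pair s = 1214, t = -978.
Indeed 1333·1214 + 1649·(-978) = 1618262 − 1612722 = 5540.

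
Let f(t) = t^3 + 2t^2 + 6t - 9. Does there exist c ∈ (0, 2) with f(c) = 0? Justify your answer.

Such a root exists.

f(0) = -9 and f(2) = 19, which have opposite signs.
f is continuous everywhere (it is a polynomial), in particular on [0, 2].
So by the Intermediate Value Theorem there is a c strictly between 0 and 2 with f(c) = 0.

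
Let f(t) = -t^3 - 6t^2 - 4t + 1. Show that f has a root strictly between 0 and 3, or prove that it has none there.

Yes, f has a root in the interval.

f(0) = 1 and f(3) = -92, which have opposite signs.
f is continuous everywhere (it is a polynomial), in particular on [0, 3].
By the Intermediate Value Theorem f must vanish at some point of (0, 3).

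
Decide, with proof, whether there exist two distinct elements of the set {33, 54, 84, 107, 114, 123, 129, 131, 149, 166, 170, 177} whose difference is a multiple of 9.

The pair (33, 114) works.

Both 33 and 114 leave remainder 6 on division by 9; their difference 81 = 9·9 is a multiple of 9.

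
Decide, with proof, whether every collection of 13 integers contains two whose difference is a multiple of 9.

Yes, this is always true.

Partition the integers by their residue mod 9; there are 9 classes.
Since 13 > 9, two of the 13 integers must share a residue class by the pigeonhole principle; call them a and b.
Their difference a − b is then a multiple of 9.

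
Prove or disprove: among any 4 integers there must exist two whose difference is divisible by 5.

No, the set {20, 21, 22, 23} is a counterexample.

Try 4 consecutive integers, 20, 21, 22, 23. Their remainders mod 5 are 0, 1, 2, 3 — pairwise different, as any 4 ≤ 5 consecutive integers have distinct residues.
Any two of them differ by at most 3 < 5 and by at least 1, so no difference is a multiple of 5.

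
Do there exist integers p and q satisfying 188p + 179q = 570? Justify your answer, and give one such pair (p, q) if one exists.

Since gcd(188, 179) = 1, every integer is an integer combination of 188 and 179.
Dividing repeatedly: 188 = 1·179 + 9, 179 = 19·9 + 8, 9 = 1·8 + 1, 8 = 8·1 + 0.
Working back up the chain: 1 = 9 − 1·8 = 9 − (179 − 19·9) = −179 + 20·9 = −179 + 20·(188 − 1·179) = 20·188 − 21·179. So 188·20 + 179·(-21) = 1.
Times 570: 188·11400 + 179·(-11970) = 570, so (11400, -11970) solves it.
The general solution is p = 11400 + 179k, q = -11970 − 188k; taking k = -63 gives the smaller pair p = 123, q = -126.
Indeed 188·123 + 179·(-126) = 23124 − 22554 = 570.

p = 123, q = -126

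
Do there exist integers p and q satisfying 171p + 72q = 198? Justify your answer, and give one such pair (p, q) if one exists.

p = 2, q = -2

Since gcd(171, 72) = 9 and 198 = 9·22, Bézout's identity guarantees a solution.
Dividing through by 9 reduces the equation to 19p + 8q = 22.
Dividing repeatedly: 19 = 2·8 + 3, 8 = 2·3 + 2, 3 = 1·2 + 1, 2 = 2·1 + 0.
Working back up the chain: 1 = 3 − 1·2 = 3 − (8 − 2·3) = −8 + 3·3 = −8 + 3·(19 − 2·8) = 3·19 − 7·8. So 19·3 + 8·(-7) = 1.
Multiplying through by 22: p = 3·22 = 66, q = (-7)·22 = -154 is a solution.
Subtracting 8·8 from p and adding 8·19 to q gives the tidier solution (2, -2).
Indeed 171·2 + 72·(-2) = 342 − 144 = 198.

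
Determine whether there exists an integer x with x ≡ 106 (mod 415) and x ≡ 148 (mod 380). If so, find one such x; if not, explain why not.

Both moduli are multiples of 5 = gcd(415, 380), so any solution would satisfy x ≡ 106 and x ≡ 148 modulo 5 simultaneously.
However 106 ≡ 1 and 148 ≡ 3 (mod 5), and 1 ≠ 3.
Hence the system has no solution.

No such integer exists.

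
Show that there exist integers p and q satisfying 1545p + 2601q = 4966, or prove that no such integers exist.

No such integers exist.

Any value of 1545p + 2601q is a multiple of gcd(1545, 2601) = 3.
But 4966 is not a multiple of 3 (it leaves remainder 1).
So the equation is unsolvable over ℤ.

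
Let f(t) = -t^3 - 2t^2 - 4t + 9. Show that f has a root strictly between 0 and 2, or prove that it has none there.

Such a root exists.

f(0) = 9 and f(2) = -15, which have opposite signs.
f is continuous everywhere (it is a polynomial), in particular on [0, 2].
By the Intermediate Value Theorem, f takes the value 0 somewhere in the open interval.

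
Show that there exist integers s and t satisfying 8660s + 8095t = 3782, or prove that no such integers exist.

gcd(8660, 8095) = 5, so every integer of the form 8660s + 8095t is a multiple of 5.
But 3782 is not a multiple of 5 (it leaves remainder 2).
So the equation is unsolvable over ℤ.

There are no such integers.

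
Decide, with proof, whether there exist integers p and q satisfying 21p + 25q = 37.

p = 22, q = -17

21 and 25 are coprime, so 21p + 25q ranges over all of ℤ.
Run the Euclidean algorithm on 25 and 21: 25 = 1·21 + 4, 21 = 5·4 + 1, 4 = 4·1 + 0.
Unwinding: 1 = 21 − 5·4 = 21 − 5·(25 − 1·21) = −5·25 + 6·21, i.e. 21·6 + 25·(-5) = 1.
Multiplying through by 37: p = 6·37 = 222, q = (-5)·37 = -185 is a solution.
Shifting by a multiple of (25, −21) keeps it a solution: p = 222 − 8·25 = 22, q = -185 + 8·21 = -17.
Check: 21·22 + 25·(-17) = 462 − 425 = 37. ✓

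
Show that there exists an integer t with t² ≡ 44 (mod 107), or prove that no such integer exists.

t = 30

Take t = 30. Then 30² = 900 = 8·107 + 44, so 30² ≡ 44 (mod 107).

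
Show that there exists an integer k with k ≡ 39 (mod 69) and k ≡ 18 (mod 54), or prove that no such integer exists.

k = 936

The moduli are not coprime: gcd(69, 54) = 3. Compatibility requires 3 ∣ (18 − 39) = -21, which holds, so solutions exist.
Write k = 39 + 69t. Then 69t ≡ 18 − 39 ≡ 33 (mod 54); dividing through by 3 gives 23t ≡ 11 (mod 18).
23 ≡ 5 (mod 18), so this reads 5t ≡ 11 (mod 18). Since 5·11 = 55 = 3·18 + 1, the inverse of 5 mod 18 is 11.
Therefore t ≡ 11·11 = 121 ≡ 13 (mod 18).
Then k = 39 + 69·13 = 936.
Verify: 936 = 13·69 + 39 and 936 = 17·54 + 18. ✓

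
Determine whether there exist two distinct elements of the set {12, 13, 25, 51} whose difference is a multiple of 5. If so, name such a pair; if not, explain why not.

No such pair exists.

Reduce each element modulo 5: 12↦2, 13↦3, 25↦0, 51↦1.
No residue repeats among the 4 elements, so no pair has difference ≡ 0 (mod 5).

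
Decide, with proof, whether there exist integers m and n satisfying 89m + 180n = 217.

m = 53, n = -25

Since gcd(89, 180) = 1, every integer is an integer combination of 89 and 180.
Euclidean algorithm: 180 = 2·89 + 2, 89 = 44·2 + 1, 2 = 2·1 + 0.
Back-substituting, 1 = 89 − 44·2 = 89 − 44·(180 − 2·89) = −44·180 + 89·89; that is, 89·89 + 180·(-44) = 1.
Times 217: 89·19313 + 180·(-9548) = 217, so (19313, -9548) solves it.
Subtracting 107·180 from m and adding 107·89 to n gives the tidier solution (53, -25).
Indeed 89·53 + 180·(-25) = 4717 − 4500 = 217.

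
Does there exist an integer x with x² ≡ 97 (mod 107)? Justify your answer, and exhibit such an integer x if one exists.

Apply Euler's criterion with the prime 107: 97 is a quadratic residue iff 97^53 ≡ 1 (mod 107), and a non-residue iff it is ≡ −1.
Squaring successively (mod 107): 97^2 = 9409 ≡ 100; 97^4 ≡ 100² = 10000 ≡ 49; 97^8 ≡ 49² = 2401 ≡ 47; 97^16 ≡ 47² = 2209 ≡ 69; 97^32 ≡ 69² = 4761 ≡ 53.
Since 53 = 32 + 16 + 4 + 1, 97^53 ≡ 53 · 69 · 49 · 97; multiplying out mod 107: 53·69 = 3657 ≡ 19, then 19·49 = 931 ≡ 75, then 75·97 = 7275 ≡ 106. Thus 97^53 ≡ 106 ≡ −1 (mod 107).
By Euler's criterion 97 is a quadratic non-residue mod 107: no x satisfies x² ≡ 97 (mod 107).

No such integer exists.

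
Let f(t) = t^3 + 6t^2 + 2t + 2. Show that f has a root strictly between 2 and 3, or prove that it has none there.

f(2) = 38 and f(3) = 89, both positive, so a sign-change argument is unavailable; we show f keeps this sign on the whole interval.
Substitute t = 2 + u, where 0 < u < 1 on the interval. Expanding, f(2 + u) = u^3 + 12u^2 + 38u + 38.
The nonzero coefficients here are all positive, so for u > 0 every term is positive (or zero), and the constant term 38 is strictly positive.
Therefore f(t) > 0 throughout (2, 3), and f has no zero there.

f has no root in that interval.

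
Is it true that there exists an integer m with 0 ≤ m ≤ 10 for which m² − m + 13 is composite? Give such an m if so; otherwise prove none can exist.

At m = 4: 4² − 4 + 13 = 25 = 5·5, which is composite.

m = 4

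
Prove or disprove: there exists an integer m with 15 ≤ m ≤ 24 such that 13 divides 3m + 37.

m = 18 works, since 3·18 + 37 = 91 = 7·13.

m = 18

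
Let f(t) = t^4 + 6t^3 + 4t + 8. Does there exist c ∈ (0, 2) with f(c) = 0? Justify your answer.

No.

f(0) = 8 and f(2) = 80, both positive, so a sign-change argument is unavailable; we show f keeps this sign on the whole interval.
Every nonzero coefficient of f(t) = t^4 + 6t^3 + 4t + 8 is positive; for t > 0 each term then has that sign, and the constant term 8 is strictly positive.
So f is strictly positive on (0, 2); no root exists in the interval.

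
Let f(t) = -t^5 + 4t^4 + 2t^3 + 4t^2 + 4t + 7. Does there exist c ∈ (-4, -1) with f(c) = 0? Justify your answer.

f(-4) = 1975 and f(-1) = 10, both positive, so a sign-change argument is unavailable; we show f keeps this sign on the whole interval.
Substitute t = -1 − u, where 0 < u < 3 on the interval. Expanding, f(-1 − u) = u^5 + 9u^4 + 24u^3 + 32u^2 + 19u + 10.
All 6 nonzero coefficients of this polynomial in u are positive; hence for u > 0 the value is a sum of positive terms (the constant 10 among them).
Therefore f(t) > 0 throughout (-4, -1), and f has no zero there.

No.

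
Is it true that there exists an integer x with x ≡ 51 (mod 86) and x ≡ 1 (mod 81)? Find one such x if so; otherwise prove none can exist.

x = 6157

Since 86 and 81 share no common factor, CRT says the pair of congruences has a solution (unique mod 6966).
Write x = 51 + 86t and require 51 + 86t ≡ 1 (mod 81), i.e. 86t ≡ 31 (mod 81).
86 ≡ 5 (mod 81), so this reads 5t ≡ 31 (mod 81). Since 5·65 = 325 = 4·81 + 1, the inverse of 5 mod 81 is 65.
Therefore t ≡ 65·31 = 2015 ≡ 71 (mod 81).
With t = 71: x = 51 + 86·71 = 6157.
Indeed 6157 ≡ 51 (mod 86) and 6157 ≡ 1 (mod 81).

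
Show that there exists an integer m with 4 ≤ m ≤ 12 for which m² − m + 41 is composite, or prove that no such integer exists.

No, no such integer m in that range exists.

The values for m = 4, 5, …, 12 are 53, 61, 71, 83, 97, 113, 131, 151, 173, and each of these is prime.
So no value in the range makes the expression composite.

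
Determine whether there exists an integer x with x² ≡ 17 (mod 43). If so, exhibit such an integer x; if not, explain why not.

x = 19

Take x = 19. Then 19² = 361 = 8·43 + 17, so 19² ≡ 17 (mod 43).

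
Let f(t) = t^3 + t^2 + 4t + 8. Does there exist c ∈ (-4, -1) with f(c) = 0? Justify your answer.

Such a root exists.

f(-4) = -56 and f(-1) = 4, which have opposite signs.
Since f is a polynomial it is continuous on [-4, -1].
The Intermediate Value Theorem then guarantees some c ∈ (-4, -1) with f(c) = 0.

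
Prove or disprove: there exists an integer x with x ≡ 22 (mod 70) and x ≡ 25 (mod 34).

gcd(70, 34) = 2. If x ≡ 22 (mod 70) and x ≡ 25 (mod 34), then x ≡ 22 (mod 2) and x ≡ 25 (mod 2).
These are incompatible: 22 − 25 = -3 is not divisible by 2.
Therefore no such x exists.

There is no such integer.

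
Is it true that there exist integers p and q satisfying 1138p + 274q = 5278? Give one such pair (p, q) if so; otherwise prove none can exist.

p = 80, q = -313

Every value of 1138p + 274q is a multiple of gcd(1138, 274) = 2; since 2 ∣ 5278, solutions exist.
Dividing through by 2 reduces the equation to 569p + 137q = 2639.
Euclidean algorithm: 569 = 4·137 + 21, 137 = 6·21 + 11, 21 = 1·11 + 10, 11 = 1·10 + 1, 10 = 10·1 + 0.
Unwinding: 1 = 11 − 1·10 = 11 − (21 − 1·11) = −21 + 2·11 = −21 + 2·(137 − 6·21) = 2·137 − 13·21 = 2·137 − 13·(569 − 4·137) = −13·569 + 54·137, i.e. 569·(-13) + 137·54 = 1.
Times 2639: 569·(-34307) + 137·142506 = 2639, so (-34307, 142506) solves it.
Shifting by a multiple of (137, −569) keeps it a solution: p = -34307 + 251·137 = 80, q = 142506 − 251·569 = -313.
Check: 1138·80 + 274·(-313) = 91040 − 85762 = 5278. ✓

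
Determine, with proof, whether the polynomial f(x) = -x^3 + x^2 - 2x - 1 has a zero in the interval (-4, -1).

No.

Evaluate at the endpoints: f(-4) = 87, f(-1) = 3 — same sign (positive).
f'(x) = -3x^2 + 2x - 2 has discriminant 2² − 4·(-3)·(-2) = -20 < 0, so f' has no real roots and is negative for every real x.
Hence f is strictly decreasing on ℝ, and in particular on [-4, -1]. A strictly monotone function with same-sign endpoint values stays positive on the whole interval, so f has no zero in (-4, -1).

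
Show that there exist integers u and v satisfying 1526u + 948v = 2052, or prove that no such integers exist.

Every value of 1526u + 948v is a multiple of gcd(1526, 948) = 2; since 2 ∣ 2052, solutions exist.
Dividing through by 2 reduces the equation to 763u + 474v = 1026.
Dividing repeatedly: 763 = 1·474 + 289, 474 = 1·289 + 185, 289 = 1·185 + 104, 185 = 1·104 + 81, 104 = 1·81 + 23, 81 = 3·23 + 12, 23 = 1·12 + 11, 12 = 1·11 + 1, 11 = 11·1 + 0.
Unwinding: 1 = 12 − 1·11 = 12 − (23 − 1·12) = −23 + 2·12 = −23 + 2·(81 − 3·23) = 2·81 − 7·23 = 2·81 − 7·(104 − 1·81) = −7·104 + 9·81 = −7·104 + 9·(185 − 1·104) = 9·185 − 16·104 = 9·185 − 16·(289 − 1·185) = −16·289 + 25·185 = −16·289 + 25·(474 − 1·289) = 25·474 − 41·289 = 25·474 − 41·(763 − 1·474) = −41·763 + 66·474, i.e. 763·(-41) + 474·66 = 1.
Scaling by 1026 gives the particular solution (u, v) = (-42066, 67716).
Adding 89·474 to u and subtracting 89·763 from v gives the tidier solution (120, -191).
Check: 1526·120 + 948·(-191) = 183120 − 181068 = 2052. ✓

u = 120, v = -191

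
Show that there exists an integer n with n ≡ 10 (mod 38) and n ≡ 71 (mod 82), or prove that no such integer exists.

Both moduli are multiples of 2 = gcd(38, 82), so any solution would satisfy n ≡ 10 and n ≡ 71 modulo 2 simultaneously.
But 10 mod 2 = 0 while 71 mod 2 = 1, a contradiction.
Therefore no such n exists.

No, no such integer exists.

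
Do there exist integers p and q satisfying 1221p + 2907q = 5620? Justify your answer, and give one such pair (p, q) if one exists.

There are no such integers.

Any value of 1221p + 2907q is a multiple of gcd(1221, 2907) = 3.
But 5620 is not a multiple of 3 (it leaves remainder 1).
Hence no integers p, q satisfy the equation.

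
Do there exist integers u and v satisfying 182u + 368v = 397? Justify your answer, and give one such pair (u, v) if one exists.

gcd(182, 368) = 2, so every integer of the form 182u + 368v is a multiple of 2.
But 397 = 2·198 + 1, so 2 ∤ 397.
Therefore 182u + 368v = 397 has no solution in integers.

No, no such integers exist.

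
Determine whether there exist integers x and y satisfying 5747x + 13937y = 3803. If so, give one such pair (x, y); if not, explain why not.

No such integers exist.

Both 5747 and 13937 are divisible by gcd(5747, 13937) = 7, hence so is any combination 5747x + 13937y.
But 3803 = 7·543 + 2, so 7 ∤ 3803.
Hence no integers x, y satisfy the equation.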